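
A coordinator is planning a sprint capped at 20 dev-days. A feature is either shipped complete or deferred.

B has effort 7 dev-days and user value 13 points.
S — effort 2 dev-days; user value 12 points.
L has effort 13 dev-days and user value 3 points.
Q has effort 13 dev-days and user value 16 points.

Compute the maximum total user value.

S + Q: effort 2 + 13 = 15 ≤ 20, user value 12 + 16 = 28.
B + Q: effort 7 + 13 = 20 ≤ 20, user value 13 + 16 = 29.
B + S: effort 7 + 2 = 9 ≤ 20, user value 13 + 12 = 25.
Best is B and Q with total user value 29.

29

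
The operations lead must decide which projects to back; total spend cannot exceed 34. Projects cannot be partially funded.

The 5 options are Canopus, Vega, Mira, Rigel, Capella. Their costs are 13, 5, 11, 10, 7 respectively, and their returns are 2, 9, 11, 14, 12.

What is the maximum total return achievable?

46

Allowing fractional choices, the relaxed optimum would be about 46.2, but projects are indivisible.
Vega + Mira + Rigel + Capella: cost 5 + 11 + 10 + 7 = 33 ≤ 34, return 9 + 11 + 14 + 12 = 46.
Vega + Rigel + Capella: cost 5 + 10 + 7 = 22 ≤ 34, return 9 + 14 + 12 = 35.
Mira + Rigel + Capella: cost 11 + 10 + 7 = 28 ≤ 34, return 11 + 14 + 12 = 37.
Best is Vega, Mira, Rigel, and Capella with total return 46.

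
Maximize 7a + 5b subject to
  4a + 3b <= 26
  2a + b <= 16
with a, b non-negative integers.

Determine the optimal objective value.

Relaxing integrality, the LP optimum is 45.50 at (a,b) = (6.5, 0), which is not an integer point.
(a,b)=(5,2) is feasible, giving 45.
(a,b)=(4,3) is feasible, giving 43.
(a,b)=(6,0) is feasible, giving 42.
(a,b)=(5,1) is feasible, giving 40.
Maximum is 45 at (a,b)=(5,2).

45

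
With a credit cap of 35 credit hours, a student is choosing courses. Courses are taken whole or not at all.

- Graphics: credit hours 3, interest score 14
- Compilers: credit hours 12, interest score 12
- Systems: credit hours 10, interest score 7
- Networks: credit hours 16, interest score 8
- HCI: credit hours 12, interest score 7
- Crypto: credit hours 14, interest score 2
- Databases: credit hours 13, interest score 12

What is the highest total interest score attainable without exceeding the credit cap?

Graphics + Compilers + Networks: credit hours 3 + 12 + 16 = 31 ≤ 35, interest score 14 + 12 + 8 = 34.
Graphics + Compilers + Databases: credit hours 3 + 12 + 13 = 28 ≤ 35, interest score 14 + 12 + 12 = 38.
Graphics + Networks + Databases: credit hours 3 + 16 + 13 = 32 ≤ 35, interest score 14 + 8 + 12 = 34.
Best is Graphics, Compilers, and Databases with total interest score 38.

38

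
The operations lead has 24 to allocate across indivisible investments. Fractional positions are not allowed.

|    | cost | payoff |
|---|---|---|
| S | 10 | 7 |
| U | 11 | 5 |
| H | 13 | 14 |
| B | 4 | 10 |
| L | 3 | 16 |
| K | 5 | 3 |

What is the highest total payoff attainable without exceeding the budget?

40

Allowing fractional choices, the relaxed optimum would be about 42.8, but investments are indivisible.
U + B + L + K: cost 11 + 4 + 3 + 5 = 23 ≤ 24, payoff 5 + 10 + 16 + 3 = 34.
S + B + L + K: cost 10 + 4 + 3 + 5 = 22 ≤ 24, payoff 7 + 10 + 16 + 3 = 36.
H + B + L: cost 13 + 4 + 3 = 20 ≤ 24, payoff 14 + 10 + 16 = 40.
Best is H, B, and L with total payoff 40.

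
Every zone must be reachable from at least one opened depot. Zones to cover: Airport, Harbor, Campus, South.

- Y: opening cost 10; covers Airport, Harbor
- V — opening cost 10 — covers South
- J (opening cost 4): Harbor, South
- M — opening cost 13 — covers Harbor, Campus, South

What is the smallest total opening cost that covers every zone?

23

This is an integer covering problem.
Choose Y and M: together they cover Airport, Harbor, Campus, South — every zone.
Total opening cost: 10 + 13 = 23.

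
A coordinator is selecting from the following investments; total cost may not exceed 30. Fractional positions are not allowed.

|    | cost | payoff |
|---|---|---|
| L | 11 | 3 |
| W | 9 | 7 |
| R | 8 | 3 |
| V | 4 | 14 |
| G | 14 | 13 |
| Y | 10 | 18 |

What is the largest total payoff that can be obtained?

Treat it as a binary knapsack problem.
Take V, G, and Y: cost 4 + 14 + 10 = 28 ≤ 30, payoff 14 + 13 + 18 = 45.
No other feasible combination does better.

45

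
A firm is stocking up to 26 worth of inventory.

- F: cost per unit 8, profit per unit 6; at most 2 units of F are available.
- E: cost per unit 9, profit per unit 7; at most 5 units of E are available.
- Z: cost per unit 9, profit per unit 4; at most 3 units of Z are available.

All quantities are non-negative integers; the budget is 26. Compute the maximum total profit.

20

This is a bounded integer knapsack.
1×F and 2×E: cost 26 ≤ 26, profit 1·6 + 2·7 = 20.
2×F and 1×E: cost 25 ≤ 26, profit 2·6 + 1·7 = 19.
Best is 20.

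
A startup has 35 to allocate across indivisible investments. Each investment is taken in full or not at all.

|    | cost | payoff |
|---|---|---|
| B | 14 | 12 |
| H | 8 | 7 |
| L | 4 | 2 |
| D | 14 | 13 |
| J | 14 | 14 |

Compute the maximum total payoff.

29

L + D + J: cost 4 + 14 + 14 = 32 ≤ 35, payoff 2 + 13 + 14 = 29.
B + L + J: cost 14 + 4 + 14 = 32 ≤ 35, payoff 12 + 2 + 14 = 28.
Best is L, D, and J with total payoff 29.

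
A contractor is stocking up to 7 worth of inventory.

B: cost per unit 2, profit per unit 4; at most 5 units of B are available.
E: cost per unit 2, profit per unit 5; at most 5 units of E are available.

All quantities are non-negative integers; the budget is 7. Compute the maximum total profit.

Take 3×E: cost 6 ≤ 7, profit 3·5 = 15.
No other integer combination yields more.

15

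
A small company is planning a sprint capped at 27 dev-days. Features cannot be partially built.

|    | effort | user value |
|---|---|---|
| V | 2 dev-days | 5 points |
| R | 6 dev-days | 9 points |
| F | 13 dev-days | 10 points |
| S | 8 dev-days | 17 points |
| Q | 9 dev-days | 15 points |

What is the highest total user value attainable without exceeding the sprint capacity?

Take V, R, S, and Q: effort 2 + 6 + 8 + 9 = 25 ≤ 27, user value 5 + 9 + 17 + 15 = 46.
No other feasible combination does better.

46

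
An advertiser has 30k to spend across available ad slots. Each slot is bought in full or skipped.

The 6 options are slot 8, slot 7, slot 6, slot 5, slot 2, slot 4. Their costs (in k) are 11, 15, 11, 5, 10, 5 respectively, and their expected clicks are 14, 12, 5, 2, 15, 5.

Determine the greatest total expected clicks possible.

Allowing fractional choices, the relaxed optimum would be about 37.2, but ad slots are indivisible.
slot 8 + slot 2 + slot 4: cost 11 + 10 + 5 = 26 ≤ 30, expected clicks 14 + 15 + 5 = 34.
slot 7 + slot 2 + slot 4: cost 15 + 10 + 5 = 30 ≤ 30, expected clicks 12 + 15 + 5 = 32.
slot 8 + slot 5 + slot 2: cost 11 + 5 + 10 = 26 ≤ 30, expected clicks 14 + 2 + 15 = 31.
Best is slot 8, slot 2, and slot 4 with total expected clicks 34.

34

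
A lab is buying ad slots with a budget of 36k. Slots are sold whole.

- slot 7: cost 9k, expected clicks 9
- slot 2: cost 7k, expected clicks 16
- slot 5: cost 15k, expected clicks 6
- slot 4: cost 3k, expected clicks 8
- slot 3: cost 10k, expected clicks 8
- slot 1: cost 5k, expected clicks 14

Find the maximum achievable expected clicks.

This is a 0-1 knapsack instance.
Allowing fractional choices, the relaxed optimum would be about 55.8, but ad slots are indivisible.
slot 7 + slot 2 + slot 4 + slot 1: cost 9 + 7 + 3 + 5 = 24 ≤ 36, expected clicks 9 + 16 + 8 + 14 = 47.
slot 7 + slot 2 + slot 4 + slot 3 + slot 1: cost 9 + 7 + 3 + 10 + 5 = 34 ≤ 36, expected clicks 9 + 16 + 8 + 8 + 14 = 55.
Best is slot 7, slot 2, slot 4, slot 3, and slot 1 with total expected clicks 55.

55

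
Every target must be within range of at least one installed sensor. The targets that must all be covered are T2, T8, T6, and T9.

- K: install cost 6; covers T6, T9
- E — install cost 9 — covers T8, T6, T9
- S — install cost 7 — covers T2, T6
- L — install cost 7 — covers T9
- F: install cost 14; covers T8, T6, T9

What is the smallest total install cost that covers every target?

16

The greedy cost-per-new-target heuristic would pick K, S, and E for 22, but a cheaper cover exists.
Choose E and S: together they cover T2, T8, T6, T9 — every target.
Total install cost: 9 + 7 = 16.
No cover costs less than 16.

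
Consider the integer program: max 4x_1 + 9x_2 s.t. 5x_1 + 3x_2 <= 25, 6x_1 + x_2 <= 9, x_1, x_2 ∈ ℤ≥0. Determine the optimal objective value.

72

The continuous relaxation peaks at (0, 8.33) with value 75.00; rounding to a feasible lattice point costs some objective.
(x_1,x_2)=(0,8): 5·0+3·8=24≤25, 6·0+1·8=8≤9, objective 72.
(x_1,x_2)=(0,7): 5·0+3·7=21≤25, 6·0+1·7=7≤9, objective 63.
The best lattice point is (0,8), giving 72.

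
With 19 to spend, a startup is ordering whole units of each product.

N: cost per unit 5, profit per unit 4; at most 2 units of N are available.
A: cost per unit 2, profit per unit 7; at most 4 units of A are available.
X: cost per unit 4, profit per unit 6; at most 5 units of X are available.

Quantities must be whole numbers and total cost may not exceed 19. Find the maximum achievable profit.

Take 4×A and 2×X: cost 16 ≤ 19, profit 4·7 + 2·6 = 40.
A has the best ratio (7/2) and is taken to its limit of 4; remaining capacity is filled optimally with the others.

40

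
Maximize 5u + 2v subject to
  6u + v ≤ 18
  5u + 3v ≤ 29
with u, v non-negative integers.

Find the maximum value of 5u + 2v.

22

Relaxing integrality, the LP optimum is 22.54 at (u,v) = (1.92, 6.46), which is not an integer point.
(u,v)=(2,6) is feasible, giving 22.
(u,v)=(2,5) is feasible, giving 20.
(u,v)=(1,7) is feasible, giving 19.
(u,v)=(1,6) is feasible, giving 17.
No feasible integer point exceeds 22.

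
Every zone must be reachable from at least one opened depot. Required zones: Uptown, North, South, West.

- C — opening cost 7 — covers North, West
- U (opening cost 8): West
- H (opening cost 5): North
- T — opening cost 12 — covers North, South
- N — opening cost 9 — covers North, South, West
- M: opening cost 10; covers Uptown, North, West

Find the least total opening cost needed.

This is an integer covering problem.
Choose N and M: together they cover Uptown, North, South, West — every zone.
Total opening cost: 9 + 10 = 19.

19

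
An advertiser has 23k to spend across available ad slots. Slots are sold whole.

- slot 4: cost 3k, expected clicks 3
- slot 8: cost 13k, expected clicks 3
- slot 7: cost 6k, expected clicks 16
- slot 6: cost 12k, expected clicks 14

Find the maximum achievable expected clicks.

Treat it as a binary knapsack problem.
Allowing fractional choices, the relaxed optimum would be about 33.5, but ad slots are indivisible.
slot 4 + slot 7 + slot 6: cost 3 + 6 + 12 = 21 ≤ 23, expected clicks 3 + 16 + 14 = 33.
slot 4 + slot 8 + slot 7: cost 3 + 13 + 6 = 22 ≤ 23, expected clicks 3 + 3 + 16 = 22.
slot 7 + slot 6: cost 6 + 12 = 18 ≤ 23, expected clicks 16 + 14 = 30.
Best is slot 4, slot 7, and slot 6 with total expected clicks 33.

33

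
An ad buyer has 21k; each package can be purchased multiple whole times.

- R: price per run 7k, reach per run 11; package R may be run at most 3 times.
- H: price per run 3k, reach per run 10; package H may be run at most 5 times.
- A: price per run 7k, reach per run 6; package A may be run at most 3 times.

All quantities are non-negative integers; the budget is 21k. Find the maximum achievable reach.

51

5×H: price 15 ≤ 21, reach 5·10 = 50.
1×R and 4×H: price 19 ≤ 21, reach 1·11 + 4·10 = 51.
Best is 51.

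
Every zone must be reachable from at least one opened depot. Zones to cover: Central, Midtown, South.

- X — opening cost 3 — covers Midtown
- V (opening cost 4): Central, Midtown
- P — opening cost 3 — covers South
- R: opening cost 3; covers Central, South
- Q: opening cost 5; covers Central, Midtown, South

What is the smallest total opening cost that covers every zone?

5

The greedy cost-per-new-zone heuristic would pick R and X for 6, but a cheaper cover exists.
Q alone covers Central, Midtown, South — every zone.
Total opening cost: 5.
No cover costs less than 5.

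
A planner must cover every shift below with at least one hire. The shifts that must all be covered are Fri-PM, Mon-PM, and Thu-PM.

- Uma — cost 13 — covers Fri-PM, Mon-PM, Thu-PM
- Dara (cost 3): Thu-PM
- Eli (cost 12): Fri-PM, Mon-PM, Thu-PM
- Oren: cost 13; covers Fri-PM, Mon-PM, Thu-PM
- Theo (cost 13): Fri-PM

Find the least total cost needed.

Eli alone covers Fri-PM, Mon-PM, Thu-PM — every shift.
Total cost: 12.

12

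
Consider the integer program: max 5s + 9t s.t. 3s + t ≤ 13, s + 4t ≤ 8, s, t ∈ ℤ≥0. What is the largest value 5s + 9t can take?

29

(s,t)=(4,1): 3·4+1·1=13≤13, 1·4+4·1=8≤8, objective 29.
(s,t)=(3,1): 3·3+1·1=10≤13, 1·3+4·1=7≤8, objective 24.
(s,t)=(4,0): 3·4+1·0=12≤13, 1·4+4·0=4≤8, objective 20.
The best lattice point is (4,1), giving 29.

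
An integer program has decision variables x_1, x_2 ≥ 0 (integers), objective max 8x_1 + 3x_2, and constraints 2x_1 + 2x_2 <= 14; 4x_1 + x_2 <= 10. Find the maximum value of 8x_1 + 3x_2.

(x_1,x_2)=(1,6): 2·1+2·6=14≤14, 4·1+1·6=10≤10, objective 26.
(x_1,x_2)=(1,5): 2·1+2·5=12≤14, 4·1+1·5=9≤10, objective 23.
The best lattice point is (1,6), giving 26.

26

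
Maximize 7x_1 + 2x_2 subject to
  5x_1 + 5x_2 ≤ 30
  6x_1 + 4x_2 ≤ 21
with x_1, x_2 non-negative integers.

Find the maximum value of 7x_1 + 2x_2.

21

Relaxing integrality, the LP optimum is 24.50 at (x_1,x_2) = (3.5, 0), which is not an integer point.
(x_1,x_2)=(3,0): 5·3+5·0=15≤30, 6·3+4·0=18≤21, objective 21.
(x_1,x_2)=(2,1): 5·2+5·1=15≤30, 6·2+4·1=16≤21, objective 16.
(x_1,x_2)=(2,0): 5·2+5·0=10≤30, 6·2+4·0=12≤21, objective 14.
Maximum is 21 at (x_1,x_2)=(3,0).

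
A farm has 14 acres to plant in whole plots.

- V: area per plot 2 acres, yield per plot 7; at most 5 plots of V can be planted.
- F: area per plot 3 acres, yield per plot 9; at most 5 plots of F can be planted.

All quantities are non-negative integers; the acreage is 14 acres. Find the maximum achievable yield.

46

This is a bounded integer knapsack.
V has the best ratio (7/2); taking only V gives at most 5×7 = 35 (stopped by the supply cap of 5).
Mixing does better — 4×V and 2×F: area 14 ≤ 14, yield 4·7 + 2·9 = 46.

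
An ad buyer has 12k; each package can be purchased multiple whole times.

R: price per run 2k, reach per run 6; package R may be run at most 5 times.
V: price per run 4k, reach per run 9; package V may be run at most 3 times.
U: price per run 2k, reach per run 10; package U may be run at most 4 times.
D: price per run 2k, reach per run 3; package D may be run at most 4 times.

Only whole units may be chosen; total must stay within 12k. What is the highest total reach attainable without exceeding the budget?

This is a bounded integer knapsack.
U has the best ratio (10/2); taking only U gives at most 4×10 = 40 (stopped by the supply cap of 4).
Mixing does better — 2×R and 4×U: price 12 ≤ 12, reach 2·6 + 4·10 = 52.

52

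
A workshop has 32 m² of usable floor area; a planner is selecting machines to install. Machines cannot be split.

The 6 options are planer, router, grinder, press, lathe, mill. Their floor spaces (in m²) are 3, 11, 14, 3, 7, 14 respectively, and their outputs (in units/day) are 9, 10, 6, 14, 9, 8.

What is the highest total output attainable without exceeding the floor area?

Take planer, router, press, and lathe: floor space 3 + 11 + 3 + 7 = 24 ≤ 32, output 9 + 10 + 14 + 9 = 42.
No other feasible combination does better.

42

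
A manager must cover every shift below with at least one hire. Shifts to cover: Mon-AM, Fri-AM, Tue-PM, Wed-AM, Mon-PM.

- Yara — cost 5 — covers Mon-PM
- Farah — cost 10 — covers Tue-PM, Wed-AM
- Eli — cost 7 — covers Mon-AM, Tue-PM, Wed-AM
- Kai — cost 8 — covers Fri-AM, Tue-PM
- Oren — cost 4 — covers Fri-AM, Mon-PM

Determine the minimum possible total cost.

11

Choose Eli and Oren: together they cover Mon-AM, Fri-AM, Tue-PM, Wed-AM, Mon-PM — every shift.
Total cost: 7 + 4 = 11.
No cover costs less than 11.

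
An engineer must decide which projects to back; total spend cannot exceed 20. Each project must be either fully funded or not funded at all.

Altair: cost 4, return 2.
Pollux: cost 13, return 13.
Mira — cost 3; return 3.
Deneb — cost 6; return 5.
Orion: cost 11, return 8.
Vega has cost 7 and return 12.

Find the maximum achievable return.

25

Altair + Mira + Deneb + Vega: cost 4 + 3 + 6 + 7 = 20 ≤ 20, return 2 + 3 + 5 + 12 = 22.
Pollux + Vega: cost 13 + 7 = 20 ≤ 20, return 13 + 12 = 25.
Best is Pollux and Vega with total return 25.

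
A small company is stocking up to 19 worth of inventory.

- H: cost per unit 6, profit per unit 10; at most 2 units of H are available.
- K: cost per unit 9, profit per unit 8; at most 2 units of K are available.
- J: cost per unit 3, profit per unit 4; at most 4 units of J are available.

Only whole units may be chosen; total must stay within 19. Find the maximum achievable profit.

28

Take 2×H and 2×J: cost 18 ≤ 19, profit 2·10 + 2·4 = 28.
H has the best ratio (10/6) and is taken to its limit of 2; remaining capacity is filled optimally with the others.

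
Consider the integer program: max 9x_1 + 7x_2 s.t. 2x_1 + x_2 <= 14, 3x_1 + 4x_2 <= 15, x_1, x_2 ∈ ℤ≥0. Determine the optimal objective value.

(x_1,x_2)=(5,0): 2·5+1·0=10≤14, 3·5+4·0=15≤15, objective 45.
(x_1,x_2)=(4,0): 2·4+1·0=8≤14, 3·4+4·0=12≤15, objective 36.
Maximum is 45 at (x_1,x_2)=(5,0).

45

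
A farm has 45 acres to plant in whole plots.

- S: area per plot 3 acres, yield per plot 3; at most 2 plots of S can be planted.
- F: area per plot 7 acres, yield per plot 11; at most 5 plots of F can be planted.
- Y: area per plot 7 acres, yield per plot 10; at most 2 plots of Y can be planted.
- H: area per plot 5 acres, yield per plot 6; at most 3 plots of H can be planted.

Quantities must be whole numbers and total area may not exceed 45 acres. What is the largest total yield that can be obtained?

5×F and 2×H: area 45 ≤ 45, yield 5·11 + 2·6 = 67.
1×S, 5×F, and 1×Y: area 45 ≤ 45, yield 1·3 + 5·11 + 1·10 = 68.
Best is 68.

68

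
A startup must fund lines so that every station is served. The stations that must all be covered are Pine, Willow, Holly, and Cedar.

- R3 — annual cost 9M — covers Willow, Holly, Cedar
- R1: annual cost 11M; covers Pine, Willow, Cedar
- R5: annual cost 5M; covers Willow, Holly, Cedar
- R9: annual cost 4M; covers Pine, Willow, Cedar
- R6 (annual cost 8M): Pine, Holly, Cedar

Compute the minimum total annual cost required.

Choose R5 and R9: together they cover Pine, Willow, Holly, Cedar — every station.
Total annual cost: 5 + 4 = 9.
No cover costs less than 9.

9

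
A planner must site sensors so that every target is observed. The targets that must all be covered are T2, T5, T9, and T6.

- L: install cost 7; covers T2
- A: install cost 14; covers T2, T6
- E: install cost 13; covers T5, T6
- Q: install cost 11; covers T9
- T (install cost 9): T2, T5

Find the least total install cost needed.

The greedy cost-per-new-target heuristic would pick T, Q, and E for 33, but a cheaper cover exists.
Choose L, E, and Q: together they cover T2, T5, T9, T6 — every target.
Total install cost: 7 + 13 + 11 = 31.
No cover costs less than 31.

31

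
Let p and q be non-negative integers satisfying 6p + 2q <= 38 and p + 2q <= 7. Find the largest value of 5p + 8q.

The continuous relaxation peaks at (6.2, 0.4) with value 34.20; rounding to a feasible lattice point costs some objective.
(p,q)=(5,1): 6·5+2·1=32≤38, 1·5+2·1=7≤7, objective 33.
(p,q)=(6,0): 6·6+2·0=36≤38, 1·6+2·0=6≤7, objective 30.
(p,q)=(4,1): 6·4+2·1=26≤38, 1·4+2·1=6≤7, objective 28.
Maximum is 33 at (p,q)=(5,1).

33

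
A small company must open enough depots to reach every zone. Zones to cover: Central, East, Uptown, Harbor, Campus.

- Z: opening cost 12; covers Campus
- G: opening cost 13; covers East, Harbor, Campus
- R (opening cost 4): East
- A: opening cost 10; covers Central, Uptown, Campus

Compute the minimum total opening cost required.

The greedy cost-per-new-zone heuristic would pick A, R, and G for 27, but a cheaper cover exists.
Choose G and A: together they cover Central, East, Uptown, Harbor, Campus — every zone.
Total opening cost: 13 + 10 = 23.
No cover costs less than 23.

23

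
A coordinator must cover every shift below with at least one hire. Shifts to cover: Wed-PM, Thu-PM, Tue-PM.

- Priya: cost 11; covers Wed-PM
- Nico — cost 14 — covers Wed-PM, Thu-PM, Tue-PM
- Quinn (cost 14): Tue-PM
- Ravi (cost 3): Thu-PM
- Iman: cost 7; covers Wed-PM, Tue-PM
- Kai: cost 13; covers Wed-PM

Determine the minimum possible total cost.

Choose Ravi and Iman: together they cover Wed-PM, Thu-PM, Tue-PM — every shift.
Total cost: 3 + 7 = 10.

10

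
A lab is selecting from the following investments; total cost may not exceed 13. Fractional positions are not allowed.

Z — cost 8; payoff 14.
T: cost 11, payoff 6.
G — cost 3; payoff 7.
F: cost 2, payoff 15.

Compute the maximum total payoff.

36

Take Z, G, and F: cost 8 + 3 + 2 = 13 ≤ 13, payoff 14 + 7 + 15 = 36.
No other feasible combination does better.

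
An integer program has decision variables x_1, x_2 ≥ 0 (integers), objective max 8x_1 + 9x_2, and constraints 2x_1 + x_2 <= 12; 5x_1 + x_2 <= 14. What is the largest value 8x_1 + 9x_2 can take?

(x_1,x_2)=(0,12): 2·0+1·12=12≤12, 5·0+1·12=12≤14, objective 108.
(x_1,x_2)=(0,11): 2·0+1·11=11≤12, 5·0+1·11=11≤14, objective 99.
Maximum is 108 at (x_1,x_2)=(0,12).

108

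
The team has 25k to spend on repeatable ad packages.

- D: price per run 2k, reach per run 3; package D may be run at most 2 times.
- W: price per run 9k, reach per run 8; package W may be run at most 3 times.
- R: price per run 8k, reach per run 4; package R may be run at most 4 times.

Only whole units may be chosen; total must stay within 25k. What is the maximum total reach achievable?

22

1×D and 2×W: price 20 ≤ 25, reach 1·3 + 2·8 = 19.
2×D and 2×W: price 22 ≤ 25, reach 2·3 + 2·8 = 22.
Best is 22.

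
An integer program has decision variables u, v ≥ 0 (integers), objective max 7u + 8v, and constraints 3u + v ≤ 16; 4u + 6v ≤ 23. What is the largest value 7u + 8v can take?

The continuous relaxation peaks at (5.21, 0.357) with value 39.36; rounding to a feasible lattice point costs some objective.
(u,v)=(4,1) is feasible, giving 36.
(u,v)=(5,0) is feasible, giving 35.
(u,v)=(3,1) is feasible, giving 29.
No feasible integer point exceeds 36.

36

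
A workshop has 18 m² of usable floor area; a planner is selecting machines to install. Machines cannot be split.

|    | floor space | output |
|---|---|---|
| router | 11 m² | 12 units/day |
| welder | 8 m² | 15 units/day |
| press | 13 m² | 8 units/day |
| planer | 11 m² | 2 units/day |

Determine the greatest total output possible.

15

Allowing fractional choices, the relaxed optimum would be about 25.9, but machines are indivisible.
welder: floor space 8 ≤ 18, output 15.
press: floor space 13 ≤ 18, output 8.
router: floor space 11 ≤ 18, output 12.
Best is welder with total output 15.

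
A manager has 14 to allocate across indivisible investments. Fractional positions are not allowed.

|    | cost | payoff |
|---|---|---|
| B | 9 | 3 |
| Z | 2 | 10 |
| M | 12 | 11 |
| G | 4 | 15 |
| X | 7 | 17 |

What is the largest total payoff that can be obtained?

42

Allowing fractional choices, the relaxed optimum would be about 42.9, but investments are indivisible.
Z + G + X: cost 2 + 4 + 7 = 13 ≤ 14, payoff 10 + 15 + 17 = 42.
Z + X: cost 2 + 7 = 9 ≤ 14, payoff 10 + 17 = 27.
G + X: cost 4 + 7 = 11 ≤ 14, payoff 15 + 17 = 32.
Best is Z, G, and X with total payoff 42.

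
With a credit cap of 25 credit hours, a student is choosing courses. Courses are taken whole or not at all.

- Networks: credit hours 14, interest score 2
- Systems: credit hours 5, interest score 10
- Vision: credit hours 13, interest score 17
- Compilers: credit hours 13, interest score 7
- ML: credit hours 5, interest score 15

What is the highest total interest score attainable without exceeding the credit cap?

Allowing fractional choices, the relaxed optimum would be about 43.1, but courses are indivisible.
Vision + ML: credit hours 13 + 5 = 18 ≤ 25, interest score 17 + 15 = 32.
Systems + Vision + ML: credit hours 5 + 13 + 5 = 23 ≤ 25, interest score 10 + 17 + 15 = 42.
Systems + Compilers + ML: credit hours 5 + 13 + 5 = 23 ≤ 25, interest score 10 + 7 + 15 = 32.
Best is Systems, Vision, and ML with total interest score 42.

42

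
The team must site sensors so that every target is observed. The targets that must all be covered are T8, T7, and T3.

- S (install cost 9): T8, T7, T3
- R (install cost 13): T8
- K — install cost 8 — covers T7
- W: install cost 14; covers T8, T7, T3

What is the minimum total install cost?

9

This is an integer covering problem.
S alone covers T8, T7, T3 — every target.
Total install cost: 9.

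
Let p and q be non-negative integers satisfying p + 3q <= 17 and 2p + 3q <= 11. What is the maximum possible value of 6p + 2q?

Relaxing integrality, the LP optimum is 33.00 at (p,q) = (5.5, 0), which is not an integer point.
(p,q)=(5,0) is feasible, giving 30.
(p,q)=(4,1) is feasible, giving 26.
(p,q)=(4,0) is feasible, giving 24.
The best lattice point is (5,0), giving 30.

30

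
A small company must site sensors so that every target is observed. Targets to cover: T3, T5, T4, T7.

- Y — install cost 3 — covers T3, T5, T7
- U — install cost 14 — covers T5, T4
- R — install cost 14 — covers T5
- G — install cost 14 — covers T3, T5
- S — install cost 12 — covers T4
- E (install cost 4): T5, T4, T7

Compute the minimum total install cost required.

Choose Y and E: together they cover T3, T5, T4, T7 — every target.
Total install cost: 3 + 4 = 7.
No cover costs less than 7.

7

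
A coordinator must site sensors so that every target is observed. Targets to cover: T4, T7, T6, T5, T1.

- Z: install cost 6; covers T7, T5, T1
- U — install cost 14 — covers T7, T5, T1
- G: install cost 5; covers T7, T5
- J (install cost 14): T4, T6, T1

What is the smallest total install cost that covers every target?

The greedy cost-per-new-target heuristic would pick Z and J for 20, but a cheaper cover exists.
Choose G and J: together they cover T4, T7, T6, T5, T1 — every target.
Total install cost: 5 + 14 = 19.
No cover costs less than 19.

19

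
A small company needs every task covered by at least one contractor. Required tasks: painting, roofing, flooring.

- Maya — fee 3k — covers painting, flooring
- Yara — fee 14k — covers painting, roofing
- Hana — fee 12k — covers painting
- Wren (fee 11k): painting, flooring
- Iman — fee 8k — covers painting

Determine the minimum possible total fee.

17

Choose Maya and Yara: together they cover painting, roofing, flooring — every task.
Total fee: 3 + 14 = 17.
No cover costs less than 17.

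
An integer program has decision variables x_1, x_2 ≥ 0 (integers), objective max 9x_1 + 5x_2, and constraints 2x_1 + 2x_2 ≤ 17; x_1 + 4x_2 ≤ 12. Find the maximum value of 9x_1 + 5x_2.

(x_1,x_2)=(8,0): 2·8+2·0=16≤17, 1·8+4·0=8≤12, objective 72.
(x_1,x_2)=(7,1): 2·7+2·1=16≤17, 1·7+4·1=11≤12, objective 68.
The best lattice point is (8,0), giving 72.

72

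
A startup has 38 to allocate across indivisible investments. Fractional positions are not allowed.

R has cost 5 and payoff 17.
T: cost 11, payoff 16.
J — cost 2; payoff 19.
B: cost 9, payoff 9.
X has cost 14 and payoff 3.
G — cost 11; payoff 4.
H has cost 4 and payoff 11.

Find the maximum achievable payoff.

72

This is an integer program with binary decision variables.
Allowing fractional choices, the relaxed optimum would be about 74.5, but investments are indivisible.
R + T + J + X + H: cost 5 + 11 + 2 + 14 + 4 = 36 ≤ 38, payoff 17 + 16 + 19 + 3 + 11 = 66.
R + T + J + B + H: cost 5 + 11 + 2 + 9 + 4 = 31 ≤ 38, payoff 17 + 16 + 19 + 9 + 11 = 72.
R + T + J + G + H: cost 5 + 11 + 2 + 11 + 4 = 33 ≤ 38, payoff 17 + 16 + 19 + 4 + 11 = 67.
Best is R, T, J, B, and H with total payoff 72.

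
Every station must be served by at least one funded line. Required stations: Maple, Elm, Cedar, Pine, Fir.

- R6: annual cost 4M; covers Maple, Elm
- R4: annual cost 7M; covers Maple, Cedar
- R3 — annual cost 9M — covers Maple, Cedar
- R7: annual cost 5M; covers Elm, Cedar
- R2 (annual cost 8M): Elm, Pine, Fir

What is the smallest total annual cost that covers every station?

The greedy cost-per-new-station heuristic would pick R6, R2, and R7 for 17, but a cheaper cover exists.
Choose R4 and R2: together they cover Maple, Elm, Cedar, Pine, Fir — every station.
Total annual cost: 7 + 8 = 15.
No cover costs less than 15.

15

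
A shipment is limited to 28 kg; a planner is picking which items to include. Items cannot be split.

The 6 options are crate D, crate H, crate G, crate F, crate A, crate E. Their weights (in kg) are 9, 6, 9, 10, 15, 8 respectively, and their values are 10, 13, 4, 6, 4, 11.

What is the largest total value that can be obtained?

34

Allowing fractional choices, the relaxed optimum would be about 37.0, but items are indivisible.
crate H + crate F + crate E: weight 6 + 10 + 8 = 24 ≤ 28, value 13 + 6 + 11 = 30.
crate D + crate H + crate E: weight 9 + 6 + 8 = 23 ≤ 28, value 10 + 13 + 11 = 34.
Best is crate D, crate H, and crate E with total value 34.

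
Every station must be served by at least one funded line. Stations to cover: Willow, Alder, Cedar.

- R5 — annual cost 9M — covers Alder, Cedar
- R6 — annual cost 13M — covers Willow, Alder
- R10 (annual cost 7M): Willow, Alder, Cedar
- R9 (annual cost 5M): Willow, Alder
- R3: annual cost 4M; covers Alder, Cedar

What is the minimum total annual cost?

The greedy cost-per-new-station heuristic would pick R3 and R9 for 9, but a cheaper cover exists.
R10 alone covers Willow, Alder, Cedar — every station.
Total annual cost: 7.
No cover costs less than 7.

7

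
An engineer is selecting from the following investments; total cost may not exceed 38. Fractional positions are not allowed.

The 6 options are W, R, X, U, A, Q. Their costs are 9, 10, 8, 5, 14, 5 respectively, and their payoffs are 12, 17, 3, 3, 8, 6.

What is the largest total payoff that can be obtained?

43

This is an integer program with binary decision variables.
Allowing fractional choices, the relaxed optimum would be about 43.1, but investments are indivisible.
W + R + A + Q: cost 9 + 10 + 14 + 5 = 38 ≤ 38, payoff 12 + 17 + 8 + 6 = 43.
W + R + X + U + Q: cost 9 + 10 + 8 + 5 + 5 = 37 ≤ 38, payoff 12 + 17 + 3 + 3 + 6 = 41.
Best is W, R, A, and Q with total payoff 43.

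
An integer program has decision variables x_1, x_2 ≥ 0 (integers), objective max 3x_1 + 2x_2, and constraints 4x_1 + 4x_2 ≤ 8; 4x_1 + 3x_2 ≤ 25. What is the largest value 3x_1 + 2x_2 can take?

(x_1,x_2)=(2,0): 4·2+4·0=8≤8, 4·2+3·0=8≤25, objective 6.
(x_1,x_2)=(1,1): 4·1+4·1=8≤8, 4·1+3·1=7≤25, objective 5.
(x_1,x_2)=(1,0): 4·1+4·0=4≤8, 4·1+3·0=4≤25, objective 3.
Maximum is 6 at (x_1,x_2)=(2,0).

6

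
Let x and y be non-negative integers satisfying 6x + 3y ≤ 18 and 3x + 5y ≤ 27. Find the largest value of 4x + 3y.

The continuous relaxation peaks at (0.429, 5.14) with value 17.14; rounding to a feasible lattice point costs some objective.
(x,y)=(1,4): 6·1+3·4=18≤18, 3·1+5·4=23≤27, objective 16.
(x,y)=(0,5): 6·0+3·5=15≤18, 3·0+5·5=25≤27, objective 15.
Maximum is 16 at (x,y)=(1,4).

16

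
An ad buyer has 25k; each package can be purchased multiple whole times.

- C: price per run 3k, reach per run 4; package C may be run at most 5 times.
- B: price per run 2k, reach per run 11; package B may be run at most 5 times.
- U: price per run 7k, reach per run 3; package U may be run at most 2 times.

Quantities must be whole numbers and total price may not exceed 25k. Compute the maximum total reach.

75

5×C and 5×B: price 25 ≤ 25, reach 5·4 + 5·11 = 75.
4×C and 5×B: price 22 ≤ 25, reach 4·4 + 5·11 = 71.
Best is 75.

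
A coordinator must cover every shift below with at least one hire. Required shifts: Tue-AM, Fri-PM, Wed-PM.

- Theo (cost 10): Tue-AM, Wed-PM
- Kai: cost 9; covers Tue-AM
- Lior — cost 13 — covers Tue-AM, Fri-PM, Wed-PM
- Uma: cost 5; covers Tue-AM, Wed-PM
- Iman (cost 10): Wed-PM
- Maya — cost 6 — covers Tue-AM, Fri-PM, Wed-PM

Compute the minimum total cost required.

Maya alone covers Tue-AM, Fri-PM, Wed-PM — every shift.
Total cost: 6.
No cover costs less than 6.

6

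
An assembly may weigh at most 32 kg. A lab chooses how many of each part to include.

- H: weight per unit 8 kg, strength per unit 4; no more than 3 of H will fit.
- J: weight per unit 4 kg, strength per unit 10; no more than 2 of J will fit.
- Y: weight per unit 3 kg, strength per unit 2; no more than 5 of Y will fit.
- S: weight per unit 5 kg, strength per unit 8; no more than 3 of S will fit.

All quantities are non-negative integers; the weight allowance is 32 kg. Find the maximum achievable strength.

50

Take 2×J, 3×Y, and 3×S: weight 32 ≤ 32, strength 2·10 + 3·2 + 3·8 = 50.
J has the best ratio (10/4) and is taken to its limit of 2; remaining capacity is filled optimally with the others.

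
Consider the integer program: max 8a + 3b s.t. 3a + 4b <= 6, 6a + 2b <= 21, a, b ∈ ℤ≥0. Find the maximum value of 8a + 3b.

(a,b)=(2,0): 3·2+4·0=6≤6, 6·2+2·0=12≤21, objective 16.
(a,b)=(1,0): 3·1+4·0=3≤6, 6·1+2·0=6≤21, objective 8.
No feasible integer point exceeds 16.

16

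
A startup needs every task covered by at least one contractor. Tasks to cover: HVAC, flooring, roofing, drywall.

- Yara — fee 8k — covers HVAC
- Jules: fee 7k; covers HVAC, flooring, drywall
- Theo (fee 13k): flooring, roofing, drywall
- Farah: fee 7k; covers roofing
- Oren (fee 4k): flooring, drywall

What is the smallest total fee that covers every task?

This is an integer covering problem.
Choose Jules and Farah: together they cover HVAC, flooring, roofing, drywall — every task.
Total fee: 7 + 7 = 14.

14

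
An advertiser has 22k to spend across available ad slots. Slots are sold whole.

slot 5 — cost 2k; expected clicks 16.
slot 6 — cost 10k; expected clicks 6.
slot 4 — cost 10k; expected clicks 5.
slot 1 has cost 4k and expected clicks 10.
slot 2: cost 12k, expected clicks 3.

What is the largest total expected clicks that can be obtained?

This is an integer program with binary decision variables.
slot 5 + slot 1 + slot 2: cost 2 + 4 + 12 = 18 ≤ 22, expected clicks 16 + 10 + 3 = 29.
slot 5 + slot 6 + slot 1: cost 2 + 10 + 4 = 16 ≤ 22, expected clicks 16 + 6 + 10 = 32.
slot 5 + slot 4 + slot 1: cost 2 + 10 + 4 = 16 ≤ 22, expected clicks 16 + 5 + 10 = 31.
Best is slot 5, slot 6, and slot 1 with total expected clicks 32.

32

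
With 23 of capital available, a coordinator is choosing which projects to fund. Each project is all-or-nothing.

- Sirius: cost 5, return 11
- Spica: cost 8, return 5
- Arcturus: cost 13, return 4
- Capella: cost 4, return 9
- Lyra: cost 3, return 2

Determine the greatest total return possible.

27

Sirius + Spica + Capella + Lyra: cost 5 + 8 + 4 + 3 = 20 ≤ 23, return 11 + 5 + 9 + 2 = 27.
Sirius + Arcturus + Capella: cost 5 + 13 + 4 = 22 ≤ 23, return 11 + 4 + 9 = 24.
Sirius + Spica + Capella: cost 5 + 8 + 4 = 17 ≤ 23, return 11 + 5 + 9 = 25.
Best is Sirius, Spica, Capella, and Lyra with total return 27.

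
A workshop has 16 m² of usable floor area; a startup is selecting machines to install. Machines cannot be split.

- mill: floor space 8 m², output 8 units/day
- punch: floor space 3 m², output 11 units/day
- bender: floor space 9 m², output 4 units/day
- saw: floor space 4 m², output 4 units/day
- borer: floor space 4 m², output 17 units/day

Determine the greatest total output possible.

Take mill, punch, and borer: floor space 8 + 3 + 4 = 15 ≤ 16, output 8 + 11 + 17 = 36.
No other feasible combination does better.

36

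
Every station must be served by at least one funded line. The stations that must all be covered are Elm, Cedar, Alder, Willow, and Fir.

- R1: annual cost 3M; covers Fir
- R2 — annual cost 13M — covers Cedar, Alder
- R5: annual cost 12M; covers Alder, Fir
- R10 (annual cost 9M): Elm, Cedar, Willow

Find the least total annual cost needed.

This is a weighted set-cover instance.
The greedy cost-per-new-station heuristic would pick R1, R10, and R5 for 24, but a cheaper cover exists.
Choose R5 and R10: together they cover Elm, Cedar, Alder, Willow, Fir — every station.
Total annual cost: 12 + 9 = 21.
No cover costs less than 21.

21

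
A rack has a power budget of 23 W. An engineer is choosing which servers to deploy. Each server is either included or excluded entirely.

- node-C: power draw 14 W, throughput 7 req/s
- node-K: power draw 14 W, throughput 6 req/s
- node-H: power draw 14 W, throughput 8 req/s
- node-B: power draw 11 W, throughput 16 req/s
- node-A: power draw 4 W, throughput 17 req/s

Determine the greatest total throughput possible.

33

node-B + node-A: power draw 11 + 4 = 15 ≤ 23, throughput 16 + 17 = 33.
node-C + node-A: power draw 14 + 4 = 18 ≤ 23, throughput 7 + 17 = 24.
node-H + node-A: power draw 14 + 4 = 18 ≤ 23, throughput 8 + 17 = 25.
Best is node-B and node-A with total throughput 33.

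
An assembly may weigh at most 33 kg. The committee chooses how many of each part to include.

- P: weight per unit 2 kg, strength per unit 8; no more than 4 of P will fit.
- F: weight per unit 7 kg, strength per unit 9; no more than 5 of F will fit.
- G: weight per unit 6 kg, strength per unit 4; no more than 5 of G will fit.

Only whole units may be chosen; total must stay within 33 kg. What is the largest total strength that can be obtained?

59

4×P and 3×F: weight 29 ≤ 33, strength 4·8 + 3·9 = 59.
3×P, 3×F, and 1×G: weight 33 ≤ 33, strength 3·8 + 3·9 + 1·4 = 55.
Best is 59.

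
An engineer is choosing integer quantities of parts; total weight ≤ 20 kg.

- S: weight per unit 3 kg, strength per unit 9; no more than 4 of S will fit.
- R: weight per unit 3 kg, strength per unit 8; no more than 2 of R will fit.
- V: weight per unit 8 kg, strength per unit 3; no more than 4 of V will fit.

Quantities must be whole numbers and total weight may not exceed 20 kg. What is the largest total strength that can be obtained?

S has the best ratio (9/3); taking only S gives at most 4×9 = 36 (stopped by the supply cap of 4).
Mixing does better — 4×S and 2×R: weight 18 ≤ 20, strength 4·9 + 2·8 = 52.

52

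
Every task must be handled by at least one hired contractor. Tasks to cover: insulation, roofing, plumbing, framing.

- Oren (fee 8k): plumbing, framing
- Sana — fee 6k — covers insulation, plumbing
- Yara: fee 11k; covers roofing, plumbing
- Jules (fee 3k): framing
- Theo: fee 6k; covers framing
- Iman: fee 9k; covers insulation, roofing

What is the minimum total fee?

17

This is a weighted set-cover instance.
The greedy cost-per-new-task heuristic would pick Sana, Jules, and Iman for 18, but a cheaper cover exists.
Choose Oren and Iman: together they cover insulation, roofing, plumbing, framing — every task.
Total fee: 8 + 9 = 17.
No cover costs less than 17.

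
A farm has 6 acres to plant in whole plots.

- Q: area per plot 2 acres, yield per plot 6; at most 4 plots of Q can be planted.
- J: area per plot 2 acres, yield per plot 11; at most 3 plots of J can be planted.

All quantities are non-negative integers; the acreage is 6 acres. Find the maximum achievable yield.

This is a bounded integer knapsack.
J has the best ratio (11/2); taking only J gives at most 3×11 = 33 (stopped by the area limit).
Optimal: 3×J: area 6 ≤ 6, yield 3·11 = 33.

33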